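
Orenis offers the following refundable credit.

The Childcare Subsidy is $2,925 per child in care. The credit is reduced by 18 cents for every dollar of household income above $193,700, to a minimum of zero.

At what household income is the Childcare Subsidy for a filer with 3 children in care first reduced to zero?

Full credit = 3 × $2,925 = $8,775.
The credit falls by 18% of each dollar above $193,700, so it reaches zero when the excess is $8,775 / 18% = $48,750: income = $193,700 + $48,750 = $242,450.

$242,450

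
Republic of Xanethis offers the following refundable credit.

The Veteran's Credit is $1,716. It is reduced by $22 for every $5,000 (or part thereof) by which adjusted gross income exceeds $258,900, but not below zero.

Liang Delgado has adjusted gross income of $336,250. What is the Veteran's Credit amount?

Veteran's Credit: income exceeds $258,900 by $77,350, which is 16 full-or-partial $5,000 increments; reduction = 16 × $22 = $352, leaving $1,364.

$1,364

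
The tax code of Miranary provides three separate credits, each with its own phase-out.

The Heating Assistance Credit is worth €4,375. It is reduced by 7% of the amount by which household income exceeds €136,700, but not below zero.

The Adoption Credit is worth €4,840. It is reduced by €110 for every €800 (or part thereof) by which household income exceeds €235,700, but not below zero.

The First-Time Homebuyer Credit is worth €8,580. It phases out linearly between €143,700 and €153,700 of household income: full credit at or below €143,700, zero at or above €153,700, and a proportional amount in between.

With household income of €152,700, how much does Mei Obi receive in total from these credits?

Heating Assistance Credit: 7% of the €16,000 excess over €136,700 is €1,120; credit = €4,375 − €1,120 = €3,255.
Adoption Credit: €152,700 is at or below the €235,700 threshold, so the full €4,840 applies.
First-Time Homebuyer Credit: €152,700 is €9,000 into a €10,000 phase-out range, leaving 1,000/10,000 of the credit: €8,580 × 1,000/10,000 = €858.
Total: €3,255 + €4,840 + €858 = €8,953.

€8,953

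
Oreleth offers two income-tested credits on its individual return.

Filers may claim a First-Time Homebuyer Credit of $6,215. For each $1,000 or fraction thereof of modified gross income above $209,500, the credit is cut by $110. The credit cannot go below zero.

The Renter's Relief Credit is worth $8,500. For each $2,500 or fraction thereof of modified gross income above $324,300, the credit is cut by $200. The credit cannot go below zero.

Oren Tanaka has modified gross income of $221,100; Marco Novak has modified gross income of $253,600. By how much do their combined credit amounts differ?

Oren ($221,100): First-Time Homebuyer Credit: income exceeds $209,500 by $11,600, which is 12 full-or-partial $1,000 increments; reduction = 12 × $110 = $1,320, leaving $4,895. Renter's Relief Credit: $221,100 is at or below the $324,300 threshold, so the full $8,500 applies. total $4,895 + $8,500 = $13,395
Marco ($253,600): First-Time Homebuyer Credit: income exceeds $209,500 by $44,100, which is 45 full-or-partial $1,000 increments; reduction = 45 × $110 = $4,950, leaving $1,265. Renter's Relief Credit: $253,600 is at or below the $324,300 threshold, so the full $8,500 applies. total $1,265 + $8,500 = $9,765
Difference: |$13,395 − $9,765| = $3,630.

$3,630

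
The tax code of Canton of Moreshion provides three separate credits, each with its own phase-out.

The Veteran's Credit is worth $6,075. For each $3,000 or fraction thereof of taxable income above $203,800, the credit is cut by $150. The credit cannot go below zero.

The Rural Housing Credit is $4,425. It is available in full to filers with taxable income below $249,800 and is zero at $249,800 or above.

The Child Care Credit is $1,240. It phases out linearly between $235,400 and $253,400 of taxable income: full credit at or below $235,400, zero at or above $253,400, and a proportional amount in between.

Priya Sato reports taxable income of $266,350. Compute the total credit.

$2,925

Veteran's Credit: income exceeds $203,800 by $62,550, which is 21 full-or-partial $3,000 increments; reduction = 21 × $150 = $3,150, leaving $2,925.
Rural Housing Credit: $266,350 meets or exceeds the $249,800 cutoff, so the credit is $0.
Child Care Credit: $266,350 is at or above $253,400, so the credit is $0.
Total: $2,925 + $0 + $0 = $2,925.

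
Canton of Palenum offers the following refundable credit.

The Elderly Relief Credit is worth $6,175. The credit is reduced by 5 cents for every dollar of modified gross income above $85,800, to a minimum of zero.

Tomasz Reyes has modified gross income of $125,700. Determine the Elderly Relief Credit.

$4,180

Elderly Relief Credit: 5% of the $39,900 excess over $85,800 is $1,995; credit = $6,175 − $1,995 = $4,180.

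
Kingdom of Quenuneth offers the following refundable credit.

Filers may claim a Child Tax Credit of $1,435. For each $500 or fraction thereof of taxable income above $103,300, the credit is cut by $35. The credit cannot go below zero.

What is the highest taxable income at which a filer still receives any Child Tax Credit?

After 40 increments the reduction is 40 × $35 = $1,400, leaving $35; one more increment wipes it out. Increment 40 ends at excess 40 × $500 = $20,000, so the highest qualifying income is $103,300 + $20,000 = $123,300.

$123,300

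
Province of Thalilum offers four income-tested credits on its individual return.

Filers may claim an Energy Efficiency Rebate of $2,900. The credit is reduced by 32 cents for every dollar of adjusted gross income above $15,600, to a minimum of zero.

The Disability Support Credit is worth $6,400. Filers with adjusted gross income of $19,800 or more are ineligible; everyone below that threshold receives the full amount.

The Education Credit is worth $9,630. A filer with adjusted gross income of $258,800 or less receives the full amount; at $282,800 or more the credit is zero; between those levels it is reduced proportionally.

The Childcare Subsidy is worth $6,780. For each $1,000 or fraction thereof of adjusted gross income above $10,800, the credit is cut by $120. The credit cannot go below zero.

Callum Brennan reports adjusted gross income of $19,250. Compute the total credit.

$23,462

Energy Efficiency Rebate: 32% of the $3,650 excess over $15,600 is $1,168; credit = $2,900 − $1,168 = $1,732.
Disability Support Credit: $19,250 is below the $19,800 cutoff, so the full $6,400 applies.
Education Credit: $19,250 is at or below the $258,800 threshold, so the full $9,630 applies.
Childcare Subsidy: income exceeds $10,800 by $8,450, which is 9 full-or-partial $1,000 increments; reduction = 9 × $120 = $1,080, leaving $5,700.
Total: $1,732 + $6,400 + $9,630 + $5,700 = $23,462.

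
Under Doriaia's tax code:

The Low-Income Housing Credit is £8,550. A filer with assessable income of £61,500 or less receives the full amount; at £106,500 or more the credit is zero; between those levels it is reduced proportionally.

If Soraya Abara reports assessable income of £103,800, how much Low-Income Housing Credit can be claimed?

Low-Income Housing Credit: £103,800 is £42,300 into a £45,000 phase-out range, leaving 2,700/45,000 of the credit: £8,550 × 2,700/45,000 = £513.

£513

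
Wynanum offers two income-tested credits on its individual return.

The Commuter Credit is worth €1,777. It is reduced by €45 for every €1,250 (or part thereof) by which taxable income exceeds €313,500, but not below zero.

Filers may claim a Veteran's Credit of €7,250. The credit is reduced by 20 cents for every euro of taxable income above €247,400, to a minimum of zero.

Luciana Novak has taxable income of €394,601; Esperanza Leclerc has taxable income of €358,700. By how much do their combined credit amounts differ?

Luciana (€394,601): Commuter Credit: income exceeds €313,500 by €81,101 → 65 increments × €45 = €2,925 ≥ base, so the credit is €0. Veteran's Credit: 20% of the €147,201 excess over €247,400 is €29,440.20 ≥ base, so the credit is €0. total €0 + €0 = €0
Esperanza (€358,700): Commuter Credit: income exceeds €313,500 by €45,200, which is 37 full-or-partial €1,250 increments; reduction = 37 × €45 = €1,665, leaving €112. Veteran's Credit: 20% of the €111,300 excess over €247,400 is €22,260 ≥ base, so the credit is €0. total €112 + €0 = €112
Difference: |€0 − €112| = €112.

€112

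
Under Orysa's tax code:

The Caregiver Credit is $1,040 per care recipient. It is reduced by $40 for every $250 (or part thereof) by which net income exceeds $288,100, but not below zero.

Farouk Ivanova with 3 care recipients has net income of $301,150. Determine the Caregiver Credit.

$1,000

Caregiver Credit: base = 3 × $1,040 = $3,120. income exceeds $288,100 by $13,050, which is 53 full-or-partial $250 increments; reduction = 53 × $40 = $2,120, leaving $1,000.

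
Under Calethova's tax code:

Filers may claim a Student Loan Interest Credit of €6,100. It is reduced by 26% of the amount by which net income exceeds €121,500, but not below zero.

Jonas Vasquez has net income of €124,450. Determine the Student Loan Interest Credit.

€5,333

Student Loan Interest Credit: 26% of the €2,950 excess over €121,500 is €767; credit = €6,100 − €767 = €5,333.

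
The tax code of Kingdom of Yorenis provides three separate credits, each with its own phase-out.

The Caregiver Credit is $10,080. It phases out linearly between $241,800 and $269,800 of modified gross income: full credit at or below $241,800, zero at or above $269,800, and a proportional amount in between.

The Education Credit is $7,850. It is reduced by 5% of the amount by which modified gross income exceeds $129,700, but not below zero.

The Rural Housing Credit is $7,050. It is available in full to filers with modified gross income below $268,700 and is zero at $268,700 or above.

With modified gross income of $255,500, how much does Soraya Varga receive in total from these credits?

$13,758

Caregiver Credit: $255,500 is $13,700 into a $28,000 phase-out range, leaving 14,300/28,000 of the credit: $10,080 × 14,300/28,000 = $5,148.
Education Credit: 5% of the $125,800 excess over $129,700 is $6,290; credit = $7,850 − $6,290 = $1,560.
Rural Housing Credit: $255,500 is below the $268,700 cutoff, so the full $7,050 applies.
Total: $5,148 + $1,560 + $7,050 = $13,758.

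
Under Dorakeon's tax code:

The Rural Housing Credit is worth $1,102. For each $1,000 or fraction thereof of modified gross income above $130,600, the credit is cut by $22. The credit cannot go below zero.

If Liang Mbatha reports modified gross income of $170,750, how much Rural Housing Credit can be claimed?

$200

Rural Housing Credit: income exceeds $130,600 by $40,150, which is 41 full-or-partial $1,000 increments; reduction = 41 × $22 = $902, leaving $200.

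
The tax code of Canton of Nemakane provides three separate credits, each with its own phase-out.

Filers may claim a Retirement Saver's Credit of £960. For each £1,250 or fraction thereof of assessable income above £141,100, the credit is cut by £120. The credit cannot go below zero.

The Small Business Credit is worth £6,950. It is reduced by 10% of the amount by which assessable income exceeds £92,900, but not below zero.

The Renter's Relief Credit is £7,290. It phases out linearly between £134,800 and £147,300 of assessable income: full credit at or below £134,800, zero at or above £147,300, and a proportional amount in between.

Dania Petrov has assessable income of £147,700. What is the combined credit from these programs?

Retirement Saver's Credit: income exceeds £141,100 by £6,600, which is 6 full-or-partial £1,250 increments; reduction = 6 × £120 = £720, leaving £240.
Small Business Credit: 10% of the £54,800 excess over £92,900 is £5,480; credit = £6,950 − £5,480 = £1,470.
Renter's Relief Credit: £147,700 is at or above £147,300, so the credit is £0.
Total: £240 + £1,470 + £0 = £1,710.

£1,710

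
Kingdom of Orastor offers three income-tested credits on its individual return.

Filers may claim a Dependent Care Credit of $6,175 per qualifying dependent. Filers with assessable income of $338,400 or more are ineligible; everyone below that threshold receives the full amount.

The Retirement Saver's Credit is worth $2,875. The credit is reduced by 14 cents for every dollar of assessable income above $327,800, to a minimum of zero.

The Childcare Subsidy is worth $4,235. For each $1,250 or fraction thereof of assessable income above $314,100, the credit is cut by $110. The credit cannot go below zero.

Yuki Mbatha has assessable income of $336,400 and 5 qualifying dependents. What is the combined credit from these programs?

$34,801

Dependent Care Credit: base = 5 × $6,175 = $30,875. $336,400 is below the $338,400 cutoff, so the full $30,875 applies.
Retirement Saver's Credit: 14% of the $8,600 excess over $327,800 is $1,204; credit = $2,875 − $1,204 = $1,671.
Childcare Subsidy: income exceeds $314,100 by $22,300, which is 18 full-or-partial $1,250 increments; reduction = 18 × $110 = $1,980, leaving $2,255.
Total: $30,875 + $1,671 + $2,255 = $34,801.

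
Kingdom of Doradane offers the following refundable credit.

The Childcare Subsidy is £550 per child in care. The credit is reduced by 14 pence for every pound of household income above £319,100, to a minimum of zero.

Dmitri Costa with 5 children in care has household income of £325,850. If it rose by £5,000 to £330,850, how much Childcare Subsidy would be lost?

At £325,850 — base = 5 × £550 = £2,750. 14% of the £6,750 excess over £319,100 is £945; credit = £2,750 − £945 = £1,805.
At £330,850 — base = 5 × £550 = £2,750. 14% of the £11,750 excess over £319,100 is £1,645; credit = £2,750 − £1,645 = £1,105.
Lost: £1,805 − £1,105 = £700.

£700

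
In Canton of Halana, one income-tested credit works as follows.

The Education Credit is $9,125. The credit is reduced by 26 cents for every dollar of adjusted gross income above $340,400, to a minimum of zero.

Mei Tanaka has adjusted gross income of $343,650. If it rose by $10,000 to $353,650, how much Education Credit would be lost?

$2,600

At $343,650 — 26% of the $3,250 excess over $340,400 is $845; credit = $9,125 − $845 = $8,280.
At $353,650 — 26% of the $13,250 excess over $340,400 is $3,445; credit = $9,125 − $3,445 = $5,680.
Lost: $8,280 − $5,680 = $2,600.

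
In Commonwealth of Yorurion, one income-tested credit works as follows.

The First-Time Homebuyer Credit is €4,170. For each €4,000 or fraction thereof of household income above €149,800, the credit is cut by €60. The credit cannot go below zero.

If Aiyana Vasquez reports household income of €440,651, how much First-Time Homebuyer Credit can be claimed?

First-Time Homebuyer Credit: income exceeds €149,800 by €290,851 → 73 increments × €60 = €4,380 ≥ base, so the credit is €0.

€0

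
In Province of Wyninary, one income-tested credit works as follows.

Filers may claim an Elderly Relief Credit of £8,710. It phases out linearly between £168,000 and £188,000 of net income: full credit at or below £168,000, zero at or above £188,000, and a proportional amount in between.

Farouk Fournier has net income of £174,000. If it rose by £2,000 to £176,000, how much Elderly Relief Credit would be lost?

At £174,000 — £174,000 is £6,000 into a £20,000 phase-out range, leaving 14,000/20,000 of the credit: £8,710 × 14,000/20,000 = £6,097.
At £176,000 — £176,000 is £8,000 into a £20,000 phase-out range, leaving 12,000/20,000 of the credit: £8,710 × 12,000/20,000 = £5,226.
Lost: £6,097 − £5,226 = £871.

£871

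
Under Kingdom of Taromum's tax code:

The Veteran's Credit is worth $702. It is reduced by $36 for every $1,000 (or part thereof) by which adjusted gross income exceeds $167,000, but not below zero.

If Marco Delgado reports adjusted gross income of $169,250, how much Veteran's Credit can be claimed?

$594

Veteran's Credit: income exceeds $167,000 by $2,250, which is 3 full-or-partial $1,000 increments; reduction = 3 × $36 = $108, leaving $594.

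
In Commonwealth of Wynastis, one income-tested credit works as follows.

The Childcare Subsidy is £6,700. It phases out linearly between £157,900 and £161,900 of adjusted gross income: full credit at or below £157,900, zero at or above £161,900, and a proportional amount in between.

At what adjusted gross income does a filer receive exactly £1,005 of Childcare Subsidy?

£161,300

£1,005 is 1,005/6,700 of the full £6,700, so 5,695/6,700 of the £4,000 range has been used: income = £157,900 + £4,000 × 5,695/6,700 = £161,300.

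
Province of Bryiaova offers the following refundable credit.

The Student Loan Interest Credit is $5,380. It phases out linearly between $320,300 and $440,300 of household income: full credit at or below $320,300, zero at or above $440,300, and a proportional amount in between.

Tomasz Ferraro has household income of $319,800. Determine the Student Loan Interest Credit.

Student Loan Interest Credit: $319,800 is at or below the $320,300 threshold, so the full $5,380 applies.

$5,380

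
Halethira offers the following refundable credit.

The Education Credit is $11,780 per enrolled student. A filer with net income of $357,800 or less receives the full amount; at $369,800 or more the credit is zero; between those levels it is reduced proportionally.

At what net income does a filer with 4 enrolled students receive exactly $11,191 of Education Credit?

$366,950

Full credit = 4 × $11,780 = $47,120.
$11,191 is 11,191/47,120 of the full $47,120, so 35,929/47,120 of the $12,000 range has been used: income = $357,800 + $12,000 × 35,929/47,120 = $366,950.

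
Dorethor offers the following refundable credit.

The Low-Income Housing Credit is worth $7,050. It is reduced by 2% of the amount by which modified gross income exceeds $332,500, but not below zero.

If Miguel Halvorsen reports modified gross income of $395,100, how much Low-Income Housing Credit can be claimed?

$5,798

Low-Income Housing Credit: 2% of the $62,600 excess over $332,500 is $1,252; credit = $7,050 − $1,252 = $5,798.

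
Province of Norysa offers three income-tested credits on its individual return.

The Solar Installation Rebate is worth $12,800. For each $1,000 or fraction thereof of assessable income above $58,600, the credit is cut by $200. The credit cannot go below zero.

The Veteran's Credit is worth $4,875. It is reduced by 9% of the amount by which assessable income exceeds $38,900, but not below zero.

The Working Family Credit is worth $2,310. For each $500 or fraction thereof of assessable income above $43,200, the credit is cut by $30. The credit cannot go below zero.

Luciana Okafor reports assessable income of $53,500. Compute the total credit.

Solar Installation Rebate: $53,500 is at or below the $58,600 threshold, so the full $12,800 applies.
Veteran's Credit: 9% of the $14,600 excess over $38,900 is $1,314; credit = $4,875 − $1,314 = $3,561.
Working Family Credit: income exceeds $43,200 by $10,300, which is 21 full-or-partial $500 increments; reduction = 21 × $30 = $630, leaving $1,680.
Total: $12,800 + $3,561 + $1,680 = $18,041.

$18,041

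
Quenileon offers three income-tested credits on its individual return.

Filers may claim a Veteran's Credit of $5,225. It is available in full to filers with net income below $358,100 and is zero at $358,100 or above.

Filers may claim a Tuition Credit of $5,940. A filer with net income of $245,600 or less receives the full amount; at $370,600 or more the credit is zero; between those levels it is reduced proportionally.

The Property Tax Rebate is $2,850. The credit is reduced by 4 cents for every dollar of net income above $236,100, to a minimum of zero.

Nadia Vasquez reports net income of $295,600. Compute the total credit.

Veteran's Credit: $295,600 is below the $358,100 cutoff, so the full $5,225 applies.
Tuition Credit: $295,600 is $50,000 into a $125,000 phase-out range, leaving 75,000/125,000 of the credit: $5,940 × 75,000/125,000 = $3,564.
Property Tax Rebate: 4% of the $59,500 excess over $236,100 is $2,380; credit = $2,850 − $2,380 = $470.
Total: $5,225 + $3,564 + $470 = $9,259.

$9,259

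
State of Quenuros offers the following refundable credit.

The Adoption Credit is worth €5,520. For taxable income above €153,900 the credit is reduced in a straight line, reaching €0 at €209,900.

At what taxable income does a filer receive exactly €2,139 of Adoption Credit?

€2,139 is 2,139/5,520 of the full €5,520, so 3,381/5,520 of the €56,000 range has been used: income = €153,900 + €56,000 × 3,381/5,520 = €188,200.

€188,200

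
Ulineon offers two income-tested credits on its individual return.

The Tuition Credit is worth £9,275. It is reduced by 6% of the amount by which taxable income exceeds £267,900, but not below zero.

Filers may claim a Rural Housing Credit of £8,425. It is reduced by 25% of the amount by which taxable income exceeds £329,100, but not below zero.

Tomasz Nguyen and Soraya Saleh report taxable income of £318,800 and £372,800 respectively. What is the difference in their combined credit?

Tomasz (£318,800): Tuition Credit: 6% of the £50,900 excess over £267,900 is £3,054; credit = £9,275 − £3,054 = £6,221. Rural Housing Credit: £318,800 is at or below the £329,100 threshold, so the full £8,425 applies. total £6,221 + £8,425 = £14,646
Soraya (£372,800): Tuition Credit: 6% of the £104,900 excess over £267,900 is £6,294; credit = £9,275 − £6,294 = £2,981. Rural Housing Credit: 25% of the £43,700 excess over £329,100 is £10,925 ≥ base, so the credit is £0. total £2,981 + £0 = £2,981
Difference: |£14,646 − £2,981| = £11,665.

£11,665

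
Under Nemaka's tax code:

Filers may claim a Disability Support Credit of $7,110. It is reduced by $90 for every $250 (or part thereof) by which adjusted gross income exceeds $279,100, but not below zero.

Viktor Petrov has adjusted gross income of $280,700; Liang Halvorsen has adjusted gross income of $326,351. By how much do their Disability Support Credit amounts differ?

Viktor ($280,700): Disability Support Credit: income exceeds $279,100 by $1,600, which is 7 full-or-partial $250 increments; reduction = 7 × $90 = $630, leaving $6,480.
Liang ($326,351): Disability Support Credit: income exceeds $279,100 by $47,251 → 190 increments × $90 = $17,100 ≥ base, so the credit is $0.
Difference: |$6,480 − $0| = $6,480.

$6,480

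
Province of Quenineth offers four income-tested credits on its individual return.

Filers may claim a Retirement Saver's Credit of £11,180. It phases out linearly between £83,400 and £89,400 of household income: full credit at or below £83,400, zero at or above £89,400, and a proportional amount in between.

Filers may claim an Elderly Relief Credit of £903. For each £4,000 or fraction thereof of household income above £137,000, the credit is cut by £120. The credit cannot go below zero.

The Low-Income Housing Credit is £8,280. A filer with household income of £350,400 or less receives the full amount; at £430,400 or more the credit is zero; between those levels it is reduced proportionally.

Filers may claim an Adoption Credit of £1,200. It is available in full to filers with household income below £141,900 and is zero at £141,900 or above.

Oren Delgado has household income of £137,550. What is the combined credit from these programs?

£10,263

Retirement Saver's Credit: £137,550 is at or above £89,400, so the credit is £0.
Elderly Relief Credit: income exceeds £137,000 by £550, which is 1 full-or-partial £4,000 increment; reduction = 1 × £120 = £120, leaving £783.
Low-Income Housing Credit: £137,550 is at or below the £350,400 threshold, so the full £8,280 applies.
Adoption Credit: £137,550 is below the £141,900 cutoff, so the full £1,200 applies.
Total: £0 + £783 + £8,280 + £1,200 = £10,263.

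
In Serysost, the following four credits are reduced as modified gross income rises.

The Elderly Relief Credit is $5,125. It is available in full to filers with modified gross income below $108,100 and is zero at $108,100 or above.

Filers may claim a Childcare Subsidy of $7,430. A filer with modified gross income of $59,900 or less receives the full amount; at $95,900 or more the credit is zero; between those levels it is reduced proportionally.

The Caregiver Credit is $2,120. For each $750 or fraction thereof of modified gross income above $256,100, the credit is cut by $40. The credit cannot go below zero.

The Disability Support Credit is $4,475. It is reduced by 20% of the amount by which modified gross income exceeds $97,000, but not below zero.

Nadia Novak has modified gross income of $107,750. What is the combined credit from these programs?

$9,570

Elderly Relief Credit: $107,750 is below the $108,100 cutoff, so the full $5,125 applies.
Childcare Subsidy: $107,750 is at or above $95,900, so the credit is $0.
Caregiver Credit: $107,750 is at or below the $256,100 threshold, so the full $2,120 applies.
Disability Support Credit: 20% of the $10,750 excess over $97,000 is $2,150; credit = $4,475 − $2,150 = $2,325.
Total: $5,125 + $0 + $2,120 + $2,325 = $9,570.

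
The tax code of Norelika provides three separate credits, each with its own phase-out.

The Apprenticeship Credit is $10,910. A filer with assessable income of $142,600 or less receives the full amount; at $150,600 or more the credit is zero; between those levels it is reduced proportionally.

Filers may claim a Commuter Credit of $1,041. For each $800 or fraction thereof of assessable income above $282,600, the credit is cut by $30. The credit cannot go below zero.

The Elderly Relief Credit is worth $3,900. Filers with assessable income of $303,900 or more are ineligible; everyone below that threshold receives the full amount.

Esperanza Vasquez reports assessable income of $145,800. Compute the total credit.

$11,487

Apprenticeship Credit: $145,800 is $3,200 into a $8,000 phase-out range, leaving 4,800/8,000 of the credit: $10,910 × 4,800/8,000 = $6,546.
Commuter Credit: $145,800 is at or below the $282,600 threshold, so the full $1,041 applies.
Elderly Relief Credit: $145,800 is below the $303,900 cutoff, so the full $3,900 applies.
Total: $6,546 + $1,041 + $3,900 = $11,487.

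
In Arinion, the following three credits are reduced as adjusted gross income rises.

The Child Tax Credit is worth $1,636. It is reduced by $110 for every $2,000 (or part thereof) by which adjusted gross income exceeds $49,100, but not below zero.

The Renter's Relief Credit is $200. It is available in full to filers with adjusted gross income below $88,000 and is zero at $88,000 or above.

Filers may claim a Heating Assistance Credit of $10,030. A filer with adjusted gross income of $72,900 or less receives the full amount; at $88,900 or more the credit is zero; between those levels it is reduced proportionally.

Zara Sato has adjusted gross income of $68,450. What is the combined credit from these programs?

Child Tax Credit: income exceeds $49,100 by $19,350, which is 10 full-or-partial $2,000 increments; reduction = 10 × $110 = $1,100, leaving $536.
Renter's Relief Credit: $68,450 is below the $88,000 cutoff, so the full $200 applies.
Heating Assistance Credit: $68,450 is at or below the $72,900 threshold, so the full $10,030 applies.
Total: $536 + $200 + $10,030 = $10,766.

$10,766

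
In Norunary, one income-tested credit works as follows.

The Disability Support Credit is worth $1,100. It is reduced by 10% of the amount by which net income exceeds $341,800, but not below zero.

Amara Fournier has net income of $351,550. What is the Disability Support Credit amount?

Disability Support Credit: 10% of the $9,750 excess over $341,800 is $975; credit = $1,100 − $975 = $125.

$125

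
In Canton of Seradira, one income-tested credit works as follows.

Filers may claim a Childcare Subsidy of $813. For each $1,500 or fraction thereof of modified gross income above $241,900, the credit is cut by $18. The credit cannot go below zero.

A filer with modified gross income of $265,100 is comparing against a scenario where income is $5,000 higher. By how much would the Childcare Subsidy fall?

$54

At $265,100 — income exceeds $241,900 by $23,200, which is 16 full-or-partial $1,500 increments; reduction = 16 × $18 = $288, leaving $525.
At $270,100 — income exceeds $241,900 by $28,200, which is 19 full-or-partial $1,500 increments; reduction = 19 × $18 = $342, leaving $471.
Lost: $525 − $471 = $54.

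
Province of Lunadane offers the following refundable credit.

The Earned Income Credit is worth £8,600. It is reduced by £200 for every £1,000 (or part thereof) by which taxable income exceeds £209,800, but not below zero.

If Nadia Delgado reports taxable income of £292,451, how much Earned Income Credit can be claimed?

Earned Income Credit: income exceeds £209,800 by £82,651 → 83 increments × £200 = £16,600 ≥ base, so the credit is £0.

£0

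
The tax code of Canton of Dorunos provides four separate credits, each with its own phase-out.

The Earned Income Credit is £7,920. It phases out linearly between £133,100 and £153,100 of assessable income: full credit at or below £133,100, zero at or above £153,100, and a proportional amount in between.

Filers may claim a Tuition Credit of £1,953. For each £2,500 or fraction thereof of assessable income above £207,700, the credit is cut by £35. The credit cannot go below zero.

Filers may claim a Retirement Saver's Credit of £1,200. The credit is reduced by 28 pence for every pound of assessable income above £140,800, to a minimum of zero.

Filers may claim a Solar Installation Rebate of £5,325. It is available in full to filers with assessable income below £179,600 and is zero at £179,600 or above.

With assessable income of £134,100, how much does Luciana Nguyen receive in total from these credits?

Earned Income Credit: £134,100 is £1,000 into a £20,000 phase-out range, leaving 19,000/20,000 of the credit: £7,920 × 19,000/20,000 = £7,524.
Tuition Credit: £134,100 is at or below the £207,700 threshold, so the full £1,953 applies.
Retirement Saver's Credit: £134,100 is at or below the £140,800 threshold, so the full £1,200 applies.
Solar Installation Rebate: £134,100 is below the £179,600 cutoff, so the full £5,325 applies.
Total: £7,524 + £1,953 + £1,200 + £5,325 = £16,002.

£16,002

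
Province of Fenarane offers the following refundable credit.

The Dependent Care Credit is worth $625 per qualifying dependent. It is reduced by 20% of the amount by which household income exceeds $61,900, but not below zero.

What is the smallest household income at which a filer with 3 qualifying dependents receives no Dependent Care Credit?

$71,275

Full credit = 3 × $625 = $1,875.
The credit falls by 20% of each dollar above $61,900, so it reaches zero when the excess is $1,875 / 20% = $9,375: income = $61,900 + $9,375 = $71,275.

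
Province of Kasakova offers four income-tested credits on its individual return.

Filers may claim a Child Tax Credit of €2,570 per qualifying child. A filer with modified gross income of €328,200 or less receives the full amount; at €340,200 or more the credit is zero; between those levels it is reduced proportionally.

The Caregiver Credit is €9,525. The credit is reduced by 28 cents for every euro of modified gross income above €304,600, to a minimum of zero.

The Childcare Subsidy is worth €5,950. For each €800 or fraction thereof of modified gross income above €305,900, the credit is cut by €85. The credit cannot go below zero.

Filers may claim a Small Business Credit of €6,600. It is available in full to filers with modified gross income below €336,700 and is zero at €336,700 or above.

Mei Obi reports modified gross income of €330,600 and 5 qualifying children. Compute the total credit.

Child Tax Credit: base = 5 × €2,570 = €12,850. €330,600 is €2,400 into a €12,000 phase-out range, leaving 9,600/12,000 of the credit: €12,850 × 9,600/12,000 = €10,280.
Caregiver Credit: 28% of the €26,000 excess over €304,600 is €7,280; credit = €9,525 − €7,280 = €2,245.
Childcare Subsidy: income exceeds €305,900 by €24,700, which is 31 full-or-partial €800 increments; reduction = 31 × €85 = €2,635, leaving €3,315.
Small Business Credit: €330,600 is below the €336,700 cutoff, so the full €6,600 applies.
Total: €10,280 + €2,245 + €3,315 + €6,600 = €22,440.

€22,440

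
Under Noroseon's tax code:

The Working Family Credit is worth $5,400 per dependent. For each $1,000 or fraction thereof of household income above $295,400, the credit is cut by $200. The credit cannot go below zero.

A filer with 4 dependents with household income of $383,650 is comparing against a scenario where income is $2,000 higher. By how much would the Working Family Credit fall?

$400

At $383,650 — base = 4 × $5,400 = $21,600. income exceeds $295,400 by $88,250, which is 89 full-or-partial $1,000 increments; reduction = 89 × $200 = $17,800, leaving $3,800.
At $385,650 — base = 4 × $5,400 = $21,600. income exceeds $295,400 by $90,250, which is 91 full-or-partial $1,000 increments; reduction = 91 × $200 = $18,200, leaving $3,400.
Lost: $3,800 − $3,400 = $400.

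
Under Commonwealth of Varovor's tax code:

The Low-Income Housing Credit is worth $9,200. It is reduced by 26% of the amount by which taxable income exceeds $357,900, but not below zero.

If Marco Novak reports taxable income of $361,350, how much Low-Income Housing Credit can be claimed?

$8,303

Low-Income Housing Credit: 26% of the $3,450 excess over $357,900 is $897; credit = $9,200 − $897 = $8,303.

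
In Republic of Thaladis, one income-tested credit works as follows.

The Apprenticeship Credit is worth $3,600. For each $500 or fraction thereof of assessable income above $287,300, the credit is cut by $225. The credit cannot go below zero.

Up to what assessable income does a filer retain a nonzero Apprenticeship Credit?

After 15 increments the reduction is 15 × $225 = $3,375, leaving $225; one more increment wipes it out. Increment 15 ends at excess 15 × $500 = $7,500, so the highest qualifying income is $287,300 + $7,500 = $294,800.

$294,800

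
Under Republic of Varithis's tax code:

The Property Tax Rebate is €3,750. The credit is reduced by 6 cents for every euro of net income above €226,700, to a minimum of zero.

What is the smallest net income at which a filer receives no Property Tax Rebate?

The credit falls by 6% of each euro above €226,700, so it reaches zero when the excess is €3,750 / 6% = €62,500: income = €226,700 + €62,500 = €289,200.

€289,200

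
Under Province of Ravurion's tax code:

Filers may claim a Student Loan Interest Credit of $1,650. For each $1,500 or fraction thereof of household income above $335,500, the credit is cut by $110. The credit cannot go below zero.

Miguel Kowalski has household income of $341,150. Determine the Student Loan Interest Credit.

Student Loan Interest Credit: income exceeds $335,500 by $5,650, which is 4 full-or-partial $1,500 increments; reduction = 4 × $110 = $440, leaving $1,210.

$1,210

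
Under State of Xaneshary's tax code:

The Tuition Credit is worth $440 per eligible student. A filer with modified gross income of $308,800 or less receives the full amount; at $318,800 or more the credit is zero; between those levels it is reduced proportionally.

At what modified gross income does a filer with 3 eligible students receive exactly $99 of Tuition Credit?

Full credit = 3 × $440 = $1,320.
$99 is 99/1,320 of the full $1,320, so 1,221/1,320 of the $10,000 range has been used: income = $308,800 + $10,000 × 1,221/1,320 = $318,050.

$318,050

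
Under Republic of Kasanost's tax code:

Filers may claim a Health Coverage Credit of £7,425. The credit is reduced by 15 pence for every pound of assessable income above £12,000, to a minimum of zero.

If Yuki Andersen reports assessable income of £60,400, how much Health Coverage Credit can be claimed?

Health Coverage Credit: 15% of the £48,400 excess over £12,000 is £7,260; credit = £7,425 − £7,260 = £165.

£165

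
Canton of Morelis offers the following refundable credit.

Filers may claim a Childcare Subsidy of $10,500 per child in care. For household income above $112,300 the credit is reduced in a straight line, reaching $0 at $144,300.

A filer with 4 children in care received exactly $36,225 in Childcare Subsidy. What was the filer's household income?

$116,700

Full credit = 4 × $10,500 = $42,000.
$36,225 is 36,225/42,000 of the full $42,000, so 5,775/42,000 of the $32,000 range has been used: income = $112,300 + $32,000 × 5,775/42,000 = $116,700.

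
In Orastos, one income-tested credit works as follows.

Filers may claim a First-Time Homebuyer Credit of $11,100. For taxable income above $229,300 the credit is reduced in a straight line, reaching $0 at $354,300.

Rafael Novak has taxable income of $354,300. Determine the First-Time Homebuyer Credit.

First-Time Homebuyer Credit: $354,300 is at or above $354,300, so the credit is $0.

$0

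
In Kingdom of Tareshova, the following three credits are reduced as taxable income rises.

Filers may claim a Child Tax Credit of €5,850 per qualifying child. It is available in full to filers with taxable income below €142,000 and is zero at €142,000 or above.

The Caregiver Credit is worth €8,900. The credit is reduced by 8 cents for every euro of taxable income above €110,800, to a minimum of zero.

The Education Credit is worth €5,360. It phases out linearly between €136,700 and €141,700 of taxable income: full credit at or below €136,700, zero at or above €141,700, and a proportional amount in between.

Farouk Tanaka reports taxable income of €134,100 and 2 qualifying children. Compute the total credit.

Child Tax Credit: base = 2 × €5,850 = €11,700. €134,100 is below the €142,000 cutoff, so the full €11,700 applies.
Caregiver Credit: 8% of the €23,300 excess over €110,800 is €1,864; credit = €8,900 − €1,864 = €7,036.
Education Credit: €134,100 is at or below the €136,700 threshold, so the full €5,360 applies.
Total: €11,700 + €7,036 + €5,360 = €24,096.

€24,096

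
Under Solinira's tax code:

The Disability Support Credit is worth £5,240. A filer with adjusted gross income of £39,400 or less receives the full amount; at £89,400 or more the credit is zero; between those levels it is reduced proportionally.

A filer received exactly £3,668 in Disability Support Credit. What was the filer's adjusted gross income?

£54,400

£3,668 is 3,668/5,240 of the full £5,240, so 1,572/5,240 of the £50,000 range has been used: income = £39,400 + £50,000 × 1,572/5,240 = £54,400.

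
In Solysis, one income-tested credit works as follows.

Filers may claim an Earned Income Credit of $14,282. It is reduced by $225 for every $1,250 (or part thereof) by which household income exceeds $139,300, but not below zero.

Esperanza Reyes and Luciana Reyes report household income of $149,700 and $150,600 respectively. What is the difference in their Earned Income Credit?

Esperanza ($149,700): Earned Income Credit: income exceeds $139,300 by $10,400, which is 9 full-or-partial $1,250 increments; reduction = 9 × $225 = $2,025, leaving $12,257.
Luciana ($150,600): Earned Income Credit: income exceeds $139,300 by $11,300, which is 10 full-or-partial $1,250 increments; reduction = 10 × $225 = $2,250, leaving $12,032.
Difference: |$12,257 − $12,032| = $225.

$225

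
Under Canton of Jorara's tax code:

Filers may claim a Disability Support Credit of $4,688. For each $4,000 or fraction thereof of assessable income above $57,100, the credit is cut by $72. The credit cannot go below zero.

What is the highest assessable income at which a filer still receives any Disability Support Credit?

$317,100

After 65 increments the reduction is 65 × $72 = $4,680, leaving $8; one more increment wipes it out. Increment 65 ends at excess 65 × $4,000 = $260,000, so the highest qualifying income is $57,100 + $260,000 = $317,100.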